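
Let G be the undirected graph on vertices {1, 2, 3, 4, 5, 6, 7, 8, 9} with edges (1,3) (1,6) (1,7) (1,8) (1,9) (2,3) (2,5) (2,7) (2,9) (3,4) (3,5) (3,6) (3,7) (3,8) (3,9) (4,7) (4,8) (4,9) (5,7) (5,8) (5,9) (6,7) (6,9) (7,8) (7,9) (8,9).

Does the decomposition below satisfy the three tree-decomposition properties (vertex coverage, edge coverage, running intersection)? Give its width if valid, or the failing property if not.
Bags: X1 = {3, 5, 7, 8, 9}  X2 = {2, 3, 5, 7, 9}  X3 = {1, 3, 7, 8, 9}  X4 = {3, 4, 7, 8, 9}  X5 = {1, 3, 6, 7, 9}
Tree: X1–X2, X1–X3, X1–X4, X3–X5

Every vertex of G appears in some bag (union = {1, 2, 3, 4, 5, 6, 7, 8, 9}); every edge is covered by a bag; and for each vertex v the set of bags containing v is connected in the bag tree. The decomposition is therefore valid. The largest bag has 5 vertices, so the width is 4.

Yes; width 4.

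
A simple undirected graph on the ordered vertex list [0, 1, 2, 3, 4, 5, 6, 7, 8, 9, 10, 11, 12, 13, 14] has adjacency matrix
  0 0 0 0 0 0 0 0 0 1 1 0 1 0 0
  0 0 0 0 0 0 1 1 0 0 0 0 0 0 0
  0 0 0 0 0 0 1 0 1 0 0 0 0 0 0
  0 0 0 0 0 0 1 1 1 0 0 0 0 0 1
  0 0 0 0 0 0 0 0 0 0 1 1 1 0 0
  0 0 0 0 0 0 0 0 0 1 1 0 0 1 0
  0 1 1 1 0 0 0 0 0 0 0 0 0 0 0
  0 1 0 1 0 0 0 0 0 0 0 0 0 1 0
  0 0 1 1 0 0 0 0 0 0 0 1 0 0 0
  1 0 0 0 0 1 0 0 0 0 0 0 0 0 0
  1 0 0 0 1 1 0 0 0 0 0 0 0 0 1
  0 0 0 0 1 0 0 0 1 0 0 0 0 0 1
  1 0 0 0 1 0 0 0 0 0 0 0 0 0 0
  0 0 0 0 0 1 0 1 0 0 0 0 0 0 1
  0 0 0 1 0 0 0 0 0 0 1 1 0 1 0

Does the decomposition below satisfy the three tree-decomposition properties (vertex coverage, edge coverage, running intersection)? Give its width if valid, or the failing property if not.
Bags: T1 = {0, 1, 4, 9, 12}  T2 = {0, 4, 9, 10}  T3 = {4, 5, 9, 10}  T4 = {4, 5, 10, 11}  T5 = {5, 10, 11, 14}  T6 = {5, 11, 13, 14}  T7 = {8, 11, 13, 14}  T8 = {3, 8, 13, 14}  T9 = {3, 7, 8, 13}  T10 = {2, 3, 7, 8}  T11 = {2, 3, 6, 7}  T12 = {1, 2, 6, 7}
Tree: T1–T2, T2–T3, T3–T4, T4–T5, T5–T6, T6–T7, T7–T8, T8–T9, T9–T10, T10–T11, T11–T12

A tree decomposition must satisfy three properties: every vertex lies in some bag; for every edge, both endpoints lie together in some bag; and for every vertex, the bags containing it form a connected subtree. Here bags containing vertex 1 are not connected in the tree, so the decomposition is invalid.

No — bags containing vertex 1 are not connected in the tree.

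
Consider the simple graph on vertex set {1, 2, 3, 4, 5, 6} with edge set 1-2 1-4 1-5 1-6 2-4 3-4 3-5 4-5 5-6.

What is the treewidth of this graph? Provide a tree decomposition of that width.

The largest bag has 3 vertices, giving width 2; this decomposition certifies tw(G) ≤ 2. On the other hand G contains the 3-clique {1, 2, 4}. A clique must lie in a single bag of any decomposition, so no decomposition can have width below 2. Combining the bounds, tw(G) = 2.

Treewidth 2.
One optimal decomposition is:
Bags: B1 = {1, 5, 6}  B2 = {1, 4, 5}  B3 = {3, 4, 5}  B4 = {1, 2, 4}
Tree: B1–B2, B2–B3, B2–B4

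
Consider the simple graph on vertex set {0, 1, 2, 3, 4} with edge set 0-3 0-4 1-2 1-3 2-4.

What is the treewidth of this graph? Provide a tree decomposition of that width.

The largest bag has 3 vertices, giving width 2; this decomposition certifies tw(G) ≤ 2. The edges 1–2–4–0–3–1 form a cycle, so G is not a tree and its treewidth is at least 2. The upper and lower bounds meet at 2, so that is the treewidth.

Treewidth 2.
One optimal decomposition is:
Bags: B1 = {1, 2, 4}  B2 = {0, 1, 4}  B3 = {0, 1, 3}
Tree: B1–B2, B2–B3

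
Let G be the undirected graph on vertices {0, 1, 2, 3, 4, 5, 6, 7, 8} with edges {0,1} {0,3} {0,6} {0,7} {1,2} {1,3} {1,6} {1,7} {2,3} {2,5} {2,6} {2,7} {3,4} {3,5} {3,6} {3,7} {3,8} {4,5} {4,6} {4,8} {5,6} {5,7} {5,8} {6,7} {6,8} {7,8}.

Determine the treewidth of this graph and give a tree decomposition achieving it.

Each bag holds 5 vertices, so the decomposition has width 4, which upper-bounds the treewidth. On the other hand G contains the 5-clique {3, 4, 5, 6, 8}. A clique must lie in a single bag of any decomposition, so no decomposition can have width below 4. The upper and lower bounds meet at 4, so that is the treewidth.

Treewidth 4.
Bags: B1 = {2, 3, 5, 6, 7}  B2 = {3, 5, 6, 7, 8}  B3 = {1, 2, 3, 6, 7}  B4 = {3, 4, 5, 6, 8}  B5 = {0, 1, 3, 6, 7}
Tree: B1–B2, B1–B3, B2–B4, B3–B5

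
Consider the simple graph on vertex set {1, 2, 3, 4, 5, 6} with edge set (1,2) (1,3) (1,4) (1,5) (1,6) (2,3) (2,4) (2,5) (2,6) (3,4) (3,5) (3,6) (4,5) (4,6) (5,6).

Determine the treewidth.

A width-5 tree decomposition is:
Bags: B1 = {1, 2, 3, 4, 5, 6}
Tree: (single bag)
With just one bag of size 6, the width is 6 − 1 = 5, so tw(G) ≤ 5. For the lower bound, the 6 vertices {1, 2, 3, 4, 5, 6} are pairwise adjacent, and any tree decomposition puts a clique entirely inside one bag — forcing width ≥ 5. Hence tw(G) = 5 exactly.

5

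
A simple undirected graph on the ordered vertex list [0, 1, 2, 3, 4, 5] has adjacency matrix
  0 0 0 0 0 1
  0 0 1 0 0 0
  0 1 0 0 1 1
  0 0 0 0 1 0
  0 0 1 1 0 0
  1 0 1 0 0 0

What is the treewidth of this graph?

A width-1 tree decomposition is:
Bags: B1 = {2, 4}  B2 = {1, 2}  B3 = {3, 4}  B4 = {2, 5}  B5 = {0, 5}
Tree: B1–B2, B1–B3, B2–B4, B4–B5
Each bag holds 2 vertices, so the decomposition has width 1, which upper-bounds the treewidth. Since G has at least one edge (e.g. 4–2), it is not an edgeless graph, so tw(G) ≥ 1. Therefore the treewidth is 1.

1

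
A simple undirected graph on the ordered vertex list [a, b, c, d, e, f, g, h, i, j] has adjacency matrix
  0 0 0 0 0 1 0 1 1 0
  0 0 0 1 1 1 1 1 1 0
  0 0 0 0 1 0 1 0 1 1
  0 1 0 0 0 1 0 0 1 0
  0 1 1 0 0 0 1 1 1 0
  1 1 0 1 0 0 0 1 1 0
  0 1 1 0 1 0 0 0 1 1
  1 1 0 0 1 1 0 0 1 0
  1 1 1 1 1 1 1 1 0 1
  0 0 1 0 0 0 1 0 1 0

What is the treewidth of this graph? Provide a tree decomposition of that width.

Treewidth 3.
One such decomposition:
Bags: B1 = {b, e, g, i}  B2 = {b, e, h, i}  B3 = {c, e, g, i}  B4 = {b, f, h, i}  B5 = {b, d, f, i}  B6 = {a, f, h, i}  B7 = {c, g, i, j}
Tree: B1–B2, B1–B3, B2–B4, B4–B5, B4–B6, B3–B7

The largest bag has 4 vertices, giving width 3; this decomposition certifies tw(G) ≤ 3. Conversely, {c, g, i, j} is a clique of size 4, and the vertices of any clique must share a bag in every tree decomposition; so some bag has ≥ 4 vertices and tw(G) ≥ 3. The upper and lower bounds meet at 3, so that is the treewidth.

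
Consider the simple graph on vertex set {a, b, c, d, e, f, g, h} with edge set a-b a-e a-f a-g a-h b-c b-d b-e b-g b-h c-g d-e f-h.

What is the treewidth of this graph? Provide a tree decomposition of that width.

Each bag holds 3 vertices, so the decomposition has width 2, which upper-bounds the treewidth. For the lower bound, the 3 vertices {a, f, h} are pairwise adjacent, and any tree decomposition puts a clique entirely inside one bag — forcing width ≥ 2. Hence tw(G) = 2 exactly.

Treewidth 2.
One optimal decomposition is:
Bags: B1 = {a, b, g}  B2 = {a, b, e}  B3 = {b, d, e}  B4 = {a, b, h}  B5 = {a, f, h}  B6 = {b, c, g}
Tree: B1–B2, B2–B3, B2–B4, B4–B5, B1–B6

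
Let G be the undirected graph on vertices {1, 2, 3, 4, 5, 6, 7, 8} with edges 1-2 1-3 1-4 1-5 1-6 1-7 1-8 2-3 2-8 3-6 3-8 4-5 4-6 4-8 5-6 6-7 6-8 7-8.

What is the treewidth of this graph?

A width-3 tree decomposition is:
Bags: B1 = {1, 3, 6, 8}  B2 = {1, 2, 3, 8}  B3 = {1, 4, 6, 8}  B4 = {1, 4, 5, 6}  B5 = {1, 6, 7, 8}
Tree: B1–B2, B1–B3, B3–B4, B1–B5
Every bag has size at most 4, so the width is 4 − 1 = 3 and tw(G) ≤ 3. For the lower bound, the 4 vertices {1, 2, 3, 8} are pairwise adjacent, and any tree decomposition puts a clique entirely inside one bag — forcing width ≥ 3. Combining the bounds, tw(G) = 3.

3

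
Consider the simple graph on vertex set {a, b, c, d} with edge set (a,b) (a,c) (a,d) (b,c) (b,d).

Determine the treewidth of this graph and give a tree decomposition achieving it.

The largest bag has 3 vertices, giving width 2; this decomposition certifies tw(G) ≤ 2. On the other hand G contains the 3-clique {a, b, d}. A clique must lie in a single bag of any decomposition, so no decomposition can have width below 2. Hence tw(G) = 2 exactly.

Treewidth 2.
One such decomposition:
Bags: B1 = {a, b, d}  B2 = {a, b, c}
Tree: B1–B2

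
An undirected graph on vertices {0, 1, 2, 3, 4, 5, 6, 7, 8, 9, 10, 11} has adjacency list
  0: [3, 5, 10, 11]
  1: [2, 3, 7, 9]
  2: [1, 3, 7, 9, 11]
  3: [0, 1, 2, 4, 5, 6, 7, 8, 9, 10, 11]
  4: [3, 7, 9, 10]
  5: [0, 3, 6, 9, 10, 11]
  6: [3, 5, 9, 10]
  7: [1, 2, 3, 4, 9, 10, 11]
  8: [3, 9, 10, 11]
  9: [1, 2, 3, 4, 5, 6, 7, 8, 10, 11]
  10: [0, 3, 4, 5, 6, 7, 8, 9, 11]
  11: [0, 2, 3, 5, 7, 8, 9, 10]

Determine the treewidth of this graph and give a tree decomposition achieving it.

Treewidth 4.
One optimal decomposition is:
Bags: B1 = {3, 7, 9, 10, 11}  B2 = {3, 8, 9, 10, 11}  B3 = {3, 5, 9, 10, 11}  B4 = {3, 5, 6, 9, 10}  B5 = {2, 3, 7, 9, 11}  B6 = {0, 3, 5, 10, 11}  B7 = {3, 4, 7, 9, 10}  B8 = {1, 2, 3, 7, 9}
Tree: B1–B2, B1–B3, B3–B4, B1–B5, B3–B6, B1–B7, B5–B8

Each bag holds 5 vertices, so the decomposition has width 4, which upper-bounds the treewidth. Conversely, {0, 3, 5, 10, 11} is a clique of size 5, and the vertices of any clique must share a bag in every tree decomposition; so some bag has ≥ 5 vertices and tw(G) ≥ 4. Therefore the treewidth is 4.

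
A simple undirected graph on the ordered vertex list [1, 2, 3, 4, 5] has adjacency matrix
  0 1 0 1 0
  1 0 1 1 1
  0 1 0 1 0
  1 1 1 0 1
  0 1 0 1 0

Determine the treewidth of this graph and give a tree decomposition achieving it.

Each bag holds 3 vertices, so the decomposition has width 2, which upper-bounds the treewidth. On the other hand G contains the 3-clique {1, 2, 4}. A clique must lie in a single bag of any decomposition, so no decomposition can have width below 2. Hence tw(G) = 2 exactly.

Treewidth 2.
Bags: B1 = {2, 4, 5}  B2 = {2, 3, 4}  B3 = {1, 2, 4}
Tree: B1–B2, B1–B3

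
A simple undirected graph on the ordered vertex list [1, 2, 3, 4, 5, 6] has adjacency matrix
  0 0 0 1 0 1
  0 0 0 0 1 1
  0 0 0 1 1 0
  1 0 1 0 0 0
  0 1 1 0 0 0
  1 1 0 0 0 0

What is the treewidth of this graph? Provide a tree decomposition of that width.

The largest bag has 3 vertices, giving width 2; this decomposition certifies tw(G) ≤ 2. For the lower bound, G contains the cycle 1–6–2–5–3–4–1, so G is not a forest; only forests have treewidth ≤ 1, hence tw(G) ≥ 2. The upper and lower bounds meet at 2, so that is the treewidth.

Treewidth 2.
Bags: B1 = {1, 2, 6}  B2 = {1, 2, 5}  B3 = {1, 3, 5}  B4 = {1, 3, 4}
Tree: B1–B2, B2–B3, B3–B4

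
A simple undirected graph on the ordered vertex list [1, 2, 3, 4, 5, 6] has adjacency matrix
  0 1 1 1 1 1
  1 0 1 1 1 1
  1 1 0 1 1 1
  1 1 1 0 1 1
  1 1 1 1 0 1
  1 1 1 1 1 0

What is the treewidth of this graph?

5

A width-5 tree decomposition is:
Bags: B1 = {1, 2, 3, 4, 5, 6}
Tree: (single bag)
A single bag containing all 6 vertices is trivially a valid decomposition of width 5. For the lower bound, the 6 vertices {1, 2, 3, 4, 5, 6} are pairwise adjacent, and any tree decomposition puts a clique entirely inside one bag — forcing width ≥ 5. Hence tw(G) = 5 exactly.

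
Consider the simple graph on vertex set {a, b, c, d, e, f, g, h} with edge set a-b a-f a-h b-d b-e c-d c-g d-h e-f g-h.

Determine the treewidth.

2

A width-2 tree decomposition is:
Bags: B1 = {b, e, f}  B2 = {a, b, f}  B3 = {a, b, d}  B4 = {a, d, h}  B5 = {c, d, h}  B6 = {c, g, h}
Tree: B1–B2, B2–B3, B3–B4, B4–B5, B5–B6
Every bag has size at most 3, so the width is 3 − 1 = 2 and tw(G) ≤ 2. Since e–f–a–b–e is a cycle in G, G is not acyclic. Forests are exactly the graphs of treewidth ≤ 1, so tw(G) ≥ 2. Hence tw(G) = 2 exactly.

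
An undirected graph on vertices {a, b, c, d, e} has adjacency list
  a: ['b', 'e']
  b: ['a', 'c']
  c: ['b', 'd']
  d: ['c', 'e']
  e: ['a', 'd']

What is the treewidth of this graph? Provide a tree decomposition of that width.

Treewidth 2.
One optimal decomposition is:
Bags: B1 = {a, b, c}  B2 = {a, c, e}  B3 = {c, d, e}
Tree: B1–B2, B2–B3

Each bag holds 3 vertices, so the decomposition has width 2, which upper-bounds the treewidth. Since c–b–a–e–d–c is a cycle in G, G is not acyclic. Forests are exactly the graphs of treewidth ≤ 1, so tw(G) ≥ 2. Hence tw(G) = 2 exactly.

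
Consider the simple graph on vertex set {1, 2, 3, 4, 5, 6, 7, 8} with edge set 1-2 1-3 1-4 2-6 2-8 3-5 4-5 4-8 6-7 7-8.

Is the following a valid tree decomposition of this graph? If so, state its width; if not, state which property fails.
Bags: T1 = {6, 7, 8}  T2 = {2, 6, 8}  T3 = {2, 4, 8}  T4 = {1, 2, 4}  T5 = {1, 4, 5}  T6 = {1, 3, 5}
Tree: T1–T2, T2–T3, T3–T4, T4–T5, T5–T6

Yes; width 2.

Checking the three conditions: (i) the bags cover all of {1, 2, 3, 4, 5, 6, 7, 8}; (ii) for each edge, some bag contains both endpoints; (iii) the bags containing any fixed vertex form a subtree. All hold, so the decomposition is valid with width 3 − 1 = 2.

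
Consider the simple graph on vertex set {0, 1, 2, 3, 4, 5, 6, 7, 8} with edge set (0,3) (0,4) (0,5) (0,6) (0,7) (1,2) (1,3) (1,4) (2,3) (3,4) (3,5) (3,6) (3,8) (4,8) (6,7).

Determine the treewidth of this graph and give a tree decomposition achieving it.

Every bag has size at most 3, so the width is 3 − 1 = 2 and tw(G) ≤ 2. Conversely, {0, 3, 4} is a clique of size 3, and the vertices of any clique must share a bag in every tree decomposition; so some bag has ≥ 3 vertices and tw(G) ≥ 2. Combining the bounds, tw(G) = 2.

Treewidth 2.
One such decomposition:
Bags: B1 = {0, 3, 4}  B2 = {3, 4, 8}  B3 = {0, 3, 6}  B4 = {1, 3, 4}  B5 = {1, 2, 3}  B6 = {0, 3, 5}  B7 = {0, 6, 7}
Tree: B1–B2, B1–B3, B2–B4, B4–B5, B3–B6, B3–B7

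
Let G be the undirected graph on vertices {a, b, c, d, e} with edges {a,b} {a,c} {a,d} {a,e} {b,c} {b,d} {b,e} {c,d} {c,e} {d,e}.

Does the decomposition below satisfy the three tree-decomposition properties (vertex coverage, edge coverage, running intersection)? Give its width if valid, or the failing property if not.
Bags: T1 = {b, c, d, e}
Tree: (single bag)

A tree decomposition must satisfy three properties: every vertex lies in some bag; for every edge, both endpoints lie together in some bag; and for every vertex, the bags containing it form a connected subtree. Here vertex a appears in no bag, so the decomposition is invalid.

No — vertex a appears in no bag.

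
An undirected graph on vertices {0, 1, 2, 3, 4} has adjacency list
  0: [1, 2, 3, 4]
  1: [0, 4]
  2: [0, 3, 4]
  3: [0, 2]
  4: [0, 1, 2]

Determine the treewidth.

2

A width-2 tree decomposition is:
Bags: B1 = {0, 2, 4}  B2 = {0, 2, 3}  B3 = {0, 1, 4}
Tree: B1–B2, B1–B3
The largest bag has 3 vertices, giving width 2; this decomposition certifies tw(G) ≤ 2. On the other hand G contains the 3-clique {0, 1, 4}. A clique must lie in a single bag of any decomposition, so no decomposition can have width below 2. The upper and lower bounds meet at 2, so that is the treewidth.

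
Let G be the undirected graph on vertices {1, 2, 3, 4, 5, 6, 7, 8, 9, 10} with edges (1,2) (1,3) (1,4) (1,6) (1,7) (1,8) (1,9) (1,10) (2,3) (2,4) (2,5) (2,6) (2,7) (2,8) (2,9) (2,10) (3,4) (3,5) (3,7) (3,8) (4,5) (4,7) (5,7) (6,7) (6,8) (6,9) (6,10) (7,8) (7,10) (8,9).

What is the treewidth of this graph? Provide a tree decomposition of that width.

Every bag has size at most 5, so the width is 5 − 1 = 4 and tw(G) ≤ 4. For the lower bound, the 5 vertices {1, 2, 6, 8, 9} are pairwise adjacent, and any tree decomposition puts a clique entirely inside one bag — forcing width ≥ 4. Hence tw(G) = 4 exactly.

Treewidth 4.
One such decomposition:
Bags: B1 = {1, 2, 6, 7, 8}  B2 = {1, 2, 3, 7, 8}  B3 = {1, 2, 6, 8, 9}  B4 = {1, 2, 3, 4, 7}  B5 = {2, 3, 4, 5, 7}  B6 = {1, 2, 6, 7, 10}
Tree: B1–B2, B1–B3, B2–B4, B4–B5, B1–B6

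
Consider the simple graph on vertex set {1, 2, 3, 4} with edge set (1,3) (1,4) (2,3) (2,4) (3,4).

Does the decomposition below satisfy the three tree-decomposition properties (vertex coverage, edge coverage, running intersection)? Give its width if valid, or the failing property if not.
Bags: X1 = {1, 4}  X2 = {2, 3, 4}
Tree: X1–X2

A tree decomposition must satisfy three properties: every vertex lies in some bag; for every edge, both endpoints lie together in some bag; and for every vertex, the bags containing it form a connected subtree. Here edge (3,1) lies in no bag, so the decomposition is invalid.

No — edge (3,1) lies in no bag.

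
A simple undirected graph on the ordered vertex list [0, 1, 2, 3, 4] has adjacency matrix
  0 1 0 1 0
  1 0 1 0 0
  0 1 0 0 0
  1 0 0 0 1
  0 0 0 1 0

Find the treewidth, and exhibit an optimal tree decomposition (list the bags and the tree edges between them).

The largest bag has 2 vertices, giving width 1; this decomposition certifies tw(G) ≤ 1. Any graph with an edge has treewidth ≥ 1, and G has the edge 4–3. Combining the bounds, tw(G) = 1.

Treewidth 1.
Bags: B1 = {3, 4}  B2 = {0, 3}  B3 = {0, 1}  B4 = {1, 2}
Tree: B1–B2, B2–B3, B3–B4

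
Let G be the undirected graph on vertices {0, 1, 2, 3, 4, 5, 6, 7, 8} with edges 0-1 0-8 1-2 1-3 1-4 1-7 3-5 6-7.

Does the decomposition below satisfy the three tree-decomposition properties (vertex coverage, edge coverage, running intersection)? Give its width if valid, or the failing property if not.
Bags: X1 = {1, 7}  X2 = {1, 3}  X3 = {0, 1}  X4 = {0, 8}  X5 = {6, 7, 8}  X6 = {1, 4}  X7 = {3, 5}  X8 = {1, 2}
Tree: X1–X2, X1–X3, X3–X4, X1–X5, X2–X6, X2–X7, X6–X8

No — bags containing vertex 8 are not connected in the tree.

A tree decomposition must satisfy three properties: every vertex lies in some bag; for every edge, both endpoints lie together in some bag; and for every vertex, the bags containing it form a connected subtree. Here bags containing vertex 8 are not connected in the tree, so the decomposition is invalid.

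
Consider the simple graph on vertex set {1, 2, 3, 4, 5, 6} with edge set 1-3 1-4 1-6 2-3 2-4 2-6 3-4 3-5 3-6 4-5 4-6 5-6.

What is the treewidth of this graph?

A width-3 tree decomposition is:
Bags: B1 = {1, 3, 4, 6}  B2 = {3, 4, 5, 6}  B3 = {2, 3, 4, 6}
Tree: B1–B2, B1–B3
Each bag holds 4 vertices, so the decomposition has width 3, which upper-bounds the treewidth. For the lower bound, the 4 vertices {1, 3, 4, 6} are pairwise adjacent, and any tree decomposition puts a clique entirely inside one bag — forcing width ≥ 3. Hence tw(G) = 3 exactly.

3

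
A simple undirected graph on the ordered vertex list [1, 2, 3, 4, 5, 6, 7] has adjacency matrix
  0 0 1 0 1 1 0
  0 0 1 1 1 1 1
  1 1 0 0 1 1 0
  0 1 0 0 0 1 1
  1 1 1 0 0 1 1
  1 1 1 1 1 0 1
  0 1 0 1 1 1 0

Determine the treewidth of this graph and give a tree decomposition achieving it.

Treewidth 3.
Bags: B1 = {1, 3, 5, 6}  B2 = {2, 3, 5, 6}  B3 = {2, 5, 6, 7}  B4 = {2, 4, 6, 7}
Tree: B1–B2, B2–B3, B3–B4

Every bag has size at most 4, so the width is 4 − 1 = 3 and tw(G) ≤ 3. Conversely, {1, 3, 5, 6} is a clique of size 4, and the vertices of any clique must share a bag in every tree decomposition; so some bag has ≥ 4 vertices and tw(G) ≥ 3. Combining the bounds, tw(G) = 3.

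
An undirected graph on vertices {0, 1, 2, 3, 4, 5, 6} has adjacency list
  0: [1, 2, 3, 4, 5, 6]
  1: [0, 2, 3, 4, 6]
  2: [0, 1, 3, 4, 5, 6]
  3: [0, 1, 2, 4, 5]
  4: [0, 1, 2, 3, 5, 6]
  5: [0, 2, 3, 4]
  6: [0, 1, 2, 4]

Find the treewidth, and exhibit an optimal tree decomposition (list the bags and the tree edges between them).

Treewidth 4.
One optimal decomposition is:
Bags: B1 = {0, 1, 2, 4, 6}  B2 = {0, 1, 2, 3, 4}  B3 = {0, 2, 3, 4, 5}
Tree: B1–B2, B2–B3

Every bag has size at most 5, so the width is 5 − 1 = 4 and tw(G) ≤ 4. For the lower bound, the 5 vertices {0, 1, 2, 3, 4} are pairwise adjacent, and any tree decomposition puts a clique entirely inside one bag — forcing width ≥ 4. Combining the bounds, tw(G) = 4.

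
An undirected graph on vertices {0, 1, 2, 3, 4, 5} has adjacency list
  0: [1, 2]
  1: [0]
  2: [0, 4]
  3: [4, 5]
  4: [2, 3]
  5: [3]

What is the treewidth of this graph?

A width-1 tree decomposition is:
Bags: B1 = {3, 5}  B2 = {3, 4}  B3 = {2, 4}  B4 = {0, 2}  B5 = {0, 1}
Tree: B1–B2, B2–B3, B3–B4, B4–B5
The largest bag has 2 vertices, giving width 1; this decomposition certifies tw(G) ≤ 1. Since G has at least one edge (e.g. 5–3), it is not an edgeless graph, so tw(G) ≥ 1. The upper and lower bounds meet at 1, so that is the treewidth.

1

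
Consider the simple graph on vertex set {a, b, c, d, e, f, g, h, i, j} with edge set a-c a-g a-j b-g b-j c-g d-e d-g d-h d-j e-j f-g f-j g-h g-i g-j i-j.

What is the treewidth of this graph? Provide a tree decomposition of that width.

Treewidth 2.
One optimal decomposition is:
Bags: B1 = {d, g, h}  B2 = {d, g, j}  B3 = {a, g, j}  B4 = {f, g, j}  B5 = {g, i, j}  B6 = {d, e, j}  B7 = {a, c, g}  B8 = {b, g, j}
Tree: B1–B2, B2–B3, B3–B4, B3–B5, B2–B6, B3–B7, B5–B8

Every bag has size at most 3, so the width is 3 − 1 = 2 and tw(G) ≤ 2. For the lower bound, the 3 vertices {d, g, j} are pairwise adjacent, and any tree decomposition puts a clique entirely inside one bag — forcing width ≥ 2. Hence tw(G) = 2 exactly.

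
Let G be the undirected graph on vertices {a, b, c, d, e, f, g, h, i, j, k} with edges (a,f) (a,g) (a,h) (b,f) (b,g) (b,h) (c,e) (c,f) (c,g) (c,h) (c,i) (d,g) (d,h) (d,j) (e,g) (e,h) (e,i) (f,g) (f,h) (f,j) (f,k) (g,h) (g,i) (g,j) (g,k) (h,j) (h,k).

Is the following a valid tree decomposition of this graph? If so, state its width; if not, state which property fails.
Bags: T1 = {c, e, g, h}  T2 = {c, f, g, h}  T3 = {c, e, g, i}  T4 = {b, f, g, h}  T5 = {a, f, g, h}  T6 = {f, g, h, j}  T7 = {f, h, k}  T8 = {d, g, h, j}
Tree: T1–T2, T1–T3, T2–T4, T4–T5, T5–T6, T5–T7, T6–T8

A tree decomposition must satisfy three properties: every vertex lies in some bag; for every edge, both endpoints lie together in some bag; and for every vertex, the bags containing it form a connected subtree. Here edge (g,k) lies in no bag, so the decomposition is invalid.

No — edge (g,k) lies in no bag.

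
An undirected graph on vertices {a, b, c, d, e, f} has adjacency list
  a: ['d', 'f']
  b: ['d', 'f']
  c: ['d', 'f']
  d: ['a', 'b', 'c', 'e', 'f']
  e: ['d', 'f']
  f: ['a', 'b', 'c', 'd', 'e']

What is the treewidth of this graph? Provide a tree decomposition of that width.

Treewidth 2.
One such decomposition:
Bags: B1 = {a, d, f}  B2 = {b, d, f}  B3 = {d, e, f}  B4 = {c, d, f}
Tree: B1–B2, B1–B3, B2–B4

Every bag has size at most 3, so the width is 3 − 1 = 2 and tw(G) ≤ 2. Conversely, {d, e, f} is a clique of size 3, and the vertices of any clique must share a bag in every tree decomposition; so some bag has ≥ 3 vertices and tw(G) ≥ 2. The upper and lower bounds meet at 2, so that is the treewidth.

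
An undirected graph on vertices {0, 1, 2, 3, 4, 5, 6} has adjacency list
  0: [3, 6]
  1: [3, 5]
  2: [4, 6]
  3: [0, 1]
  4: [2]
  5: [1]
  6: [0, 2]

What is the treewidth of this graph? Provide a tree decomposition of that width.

Treewidth 1.
One optimal decomposition is:
Bags: B1 = {1, 5}  B2 = {1, 3}  B3 = {0, 3}  B4 = {0, 6}  B5 = {2, 6}  B6 = {2, 4}
Tree: B1–B2, B2–B3, B3–B4, B4–B5, B5–B6

Every bag has size at most 2, so the width is 2 − 1 = 1 and tw(G) ≤ 1. Since G has at least one edge (e.g. 5–1), it is not an edgeless graph, so tw(G) ≥ 1. Combining the bounds, tw(G) = 1.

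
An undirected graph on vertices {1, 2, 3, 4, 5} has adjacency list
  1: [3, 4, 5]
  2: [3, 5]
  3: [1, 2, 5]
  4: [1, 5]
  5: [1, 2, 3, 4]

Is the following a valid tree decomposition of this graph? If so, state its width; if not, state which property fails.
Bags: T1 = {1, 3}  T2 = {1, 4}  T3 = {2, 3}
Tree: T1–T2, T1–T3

A tree decomposition must satisfy three properties: every vertex lies in some bag; for every edge, both endpoints lie together in some bag; and for every vertex, the bags containing it form a connected subtree. Here vertex 5 appears in no bag, so the decomposition is invalid.

No — vertex 5 appears in no bag.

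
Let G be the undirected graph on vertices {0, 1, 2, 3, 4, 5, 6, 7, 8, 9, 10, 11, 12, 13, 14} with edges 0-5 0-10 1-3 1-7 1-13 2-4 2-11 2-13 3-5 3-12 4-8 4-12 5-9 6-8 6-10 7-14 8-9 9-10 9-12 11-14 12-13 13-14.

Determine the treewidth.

3

A width-3 tree decomposition is:
Bags: B1 = {1, 7, 11, 14}  B2 = {1, 11, 13, 14}  B3 = {1, 2, 11, 13}  B4 = {1, 2, 3, 13}  B5 = {2, 3, 12, 13}  B6 = {2, 3, 4, 12}  B7 = {3, 4, 5, 12}  B8 = {4, 5, 9, 12}  B9 = {4, 5, 8, 9}  B10 = {0, 5, 8, 9}  B11 = {0, 8, 9, 10}  B12 = {0, 6, 8, 10}
Tree: B1–B2, B2–B3, B3–B4, B4–B5, B5–B6, B6–B7, B7–B8, B8–B9, B9–B10, B10–B11, B11–B12
The largest bag has 4 vertices, giving width 3; this decomposition certifies tw(G) ≤ 3. For the lower bound: the 4 vertex sets {7,11,14}, {1}, {13}, {2,3,4,12} are disjoint, each induces a connected subgraph, and every pair is joined by at least one edge of G. Contracting each set to a single vertex therefore yields K_{4} as a minor, and since treewidth is minor-monotone, tw(G) ≥ tw(K_{4}) = 3. Therefore the treewidth is 3.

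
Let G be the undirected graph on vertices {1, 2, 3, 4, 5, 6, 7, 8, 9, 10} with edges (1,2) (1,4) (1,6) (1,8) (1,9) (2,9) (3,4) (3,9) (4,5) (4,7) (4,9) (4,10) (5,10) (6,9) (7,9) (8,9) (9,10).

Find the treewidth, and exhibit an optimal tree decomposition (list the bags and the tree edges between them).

Each bag holds 3 vertices, so the decomposition has width 2, which upper-bounds the treewidth. Conversely, {1, 8, 9} is a clique of size 3, and the vertices of any clique must share a bag in every tree decomposition; so some bag has ≥ 3 vertices and tw(G) ≥ 2. The upper and lower bounds meet at 2, so that is the treewidth.

Treewidth 2.
One optimal decomposition is:
Bags: B1 = {1, 4, 9}  B2 = {4, 9, 10}  B3 = {3, 4, 9}  B4 = {1, 2, 9}  B5 = {4, 5, 10}  B6 = {1, 6, 9}  B7 = {1, 8, 9}  B8 = {4, 7, 9}
Tree: B1–B2, B2–B3, B1–B4, B2–B5, B4–B6, B6–B7, B1–B8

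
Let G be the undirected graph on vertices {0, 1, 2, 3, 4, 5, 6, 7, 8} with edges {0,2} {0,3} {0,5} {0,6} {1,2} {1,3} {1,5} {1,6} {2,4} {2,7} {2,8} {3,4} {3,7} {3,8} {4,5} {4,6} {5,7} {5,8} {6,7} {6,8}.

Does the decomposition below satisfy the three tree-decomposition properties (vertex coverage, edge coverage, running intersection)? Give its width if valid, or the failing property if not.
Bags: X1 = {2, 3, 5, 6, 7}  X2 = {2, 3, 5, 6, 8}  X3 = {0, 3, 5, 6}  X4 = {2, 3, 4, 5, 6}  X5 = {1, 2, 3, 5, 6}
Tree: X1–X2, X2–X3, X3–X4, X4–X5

No — edge (2,0) lies in no bag.

A tree decomposition must satisfy three properties: every vertex lies in some bag; for every edge, both endpoints lie together in some bag; and for every vertex, the bags containing it form a connected subtree. Here edge (2,0) lies in no bag, so the decomposition is invalid.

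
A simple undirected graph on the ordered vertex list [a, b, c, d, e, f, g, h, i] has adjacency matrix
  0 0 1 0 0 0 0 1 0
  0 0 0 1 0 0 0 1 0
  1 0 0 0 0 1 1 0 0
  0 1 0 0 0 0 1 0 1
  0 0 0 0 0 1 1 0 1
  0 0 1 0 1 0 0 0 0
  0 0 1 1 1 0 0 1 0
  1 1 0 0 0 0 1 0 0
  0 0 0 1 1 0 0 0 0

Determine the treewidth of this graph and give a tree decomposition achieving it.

Each bag holds 4 vertices, so the decomposition has width 3, which upper-bounds the treewidth. For the lower bound: the 4 vertex sets {e,f,i}, {c}, {g}, {a,b,d,h} are disjoint, each induces a connected subgraph, and every pair is joined by at least one edge of G. Contracting each set to a single vertex therefore yields K_{4} as a minor, and since treewidth is minor-monotone, tw(G) ≥ tw(K_{4}) = 3. The upper and lower bounds meet at 3, so that is the treewidth.

Treewidth 3.
One optimal decomposition is:
Bags: B1 = {c, e, f, i}  B2 = {c, e, g, i}  B3 = {c, d, g, i}  B4 = {a, c, d, g}  B5 = {a, d, g, h}  B6 = {a, b, d, h}
Tree: B1–B2, B2–B3, B3–B4, B4–B5, B5–B6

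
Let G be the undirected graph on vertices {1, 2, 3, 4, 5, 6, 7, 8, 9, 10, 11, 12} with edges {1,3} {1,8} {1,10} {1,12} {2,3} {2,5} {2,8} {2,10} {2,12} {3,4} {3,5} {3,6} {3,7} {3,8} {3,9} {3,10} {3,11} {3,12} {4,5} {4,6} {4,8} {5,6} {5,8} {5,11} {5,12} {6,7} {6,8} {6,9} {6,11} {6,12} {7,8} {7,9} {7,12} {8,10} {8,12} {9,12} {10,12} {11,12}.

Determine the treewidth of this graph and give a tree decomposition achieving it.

Treewidth 4.
One such decomposition:
Bags: B1 = {3, 5, 6, 8, 12}  B2 = {3, 4, 5, 6, 8}  B3 = {3, 6, 7, 8, 12}  B4 = {2, 3, 5, 8, 12}  B5 = {3, 5, 6, 11, 12}  B6 = {3, 6, 7, 9, 12}  B7 = {2, 3, 8, 10, 12}  B8 = {1, 3, 8, 10, 12}
Tree: B1–B2, B1–B3, B1–B4, B1–B5, B3–B6, B4–B7, B7–B8

Every bag has size at most 5, so the width is 5 − 1 = 4 and tw(G) ≤ 4. Conversely, {3, 4, 5, 6, 8} is a clique of size 5, and the vertices of any clique must share a bag in every tree decomposition; so some bag has ≥ 5 vertices and tw(G) ≥ 4. Therefore the treewidth is 4.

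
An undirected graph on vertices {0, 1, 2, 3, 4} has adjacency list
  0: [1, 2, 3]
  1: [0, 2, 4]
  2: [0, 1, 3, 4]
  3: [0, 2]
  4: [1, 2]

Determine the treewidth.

A width-2 tree decomposition is:
Bags: B1 = {0, 2, 3}  B2 = {0, 1, 2}  B3 = {1, 2, 4}
Tree: B1–B2, B2–B3
The largest bag has 3 vertices, giving width 2; this decomposition certifies tw(G) ≤ 2. For the lower bound, the 3 vertices {0, 1, 2} are pairwise adjacent, and any tree decomposition puts a clique entirely inside one bag — forcing width ≥ 2. Hence tw(G) = 2 exactly.

2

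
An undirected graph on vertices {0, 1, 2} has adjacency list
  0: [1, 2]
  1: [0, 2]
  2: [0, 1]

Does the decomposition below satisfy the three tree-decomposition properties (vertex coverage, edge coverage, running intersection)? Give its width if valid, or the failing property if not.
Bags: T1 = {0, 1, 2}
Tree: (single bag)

Checking the three conditions: (i) the bags cover all of {0, 1, 2}; (ii) for each edge, some bag contains both endpoints; (iii) the bags containing any fixed vertex form a subtree. All hold, so the decomposition is valid with width 3 − 1 = 2.

Yes; width 2.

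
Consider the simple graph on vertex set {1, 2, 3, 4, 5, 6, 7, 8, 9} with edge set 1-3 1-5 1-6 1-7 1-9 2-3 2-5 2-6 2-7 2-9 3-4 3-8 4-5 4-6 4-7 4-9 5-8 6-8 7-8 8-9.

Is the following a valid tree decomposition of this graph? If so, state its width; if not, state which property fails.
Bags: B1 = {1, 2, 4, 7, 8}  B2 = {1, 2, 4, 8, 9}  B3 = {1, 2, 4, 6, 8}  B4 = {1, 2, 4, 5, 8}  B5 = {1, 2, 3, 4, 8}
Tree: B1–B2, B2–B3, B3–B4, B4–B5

Yes; width 4.

Vertex coverage: the bags together contain {1, 2, 3, 4, 5, 6, 7, 8, 9}, the full vertex set. Edge coverage: each edge of G has both endpoints in at least one bag. Running intersection: for every vertex, the bags containing it form a connected subtree. All three properties hold, so this is a valid tree decomposition of width max|bag| − 1 = 4, and hence tw(G) ≤ 4.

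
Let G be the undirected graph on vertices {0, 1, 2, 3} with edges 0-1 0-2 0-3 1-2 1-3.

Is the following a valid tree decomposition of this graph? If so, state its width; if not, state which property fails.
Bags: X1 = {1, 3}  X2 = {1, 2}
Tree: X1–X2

A tree decomposition must satisfy three properties: every vertex lies in some bag; for every edge, both endpoints lie together in some bag; and for every vertex, the bags containing it form a connected subtree. Here vertex 0 appears in no bag, so the decomposition is invalid.

No — vertex 0 appears in no bag.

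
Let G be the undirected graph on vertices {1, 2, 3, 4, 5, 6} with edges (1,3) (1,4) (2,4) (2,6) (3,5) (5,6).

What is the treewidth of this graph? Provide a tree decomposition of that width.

Each bag holds 3 vertices, so the decomposition has width 2, which upper-bounds the treewidth. For the lower bound, G contains the cycle 5–3–1–4–2–6–5, so G is not a forest; only forests have treewidth ≤ 1, hence tw(G) ≥ 2. The upper and lower bounds meet at 2, so that is the treewidth.

Treewidth 2.
Bags: B1 = {1, 3, 5}  B2 = {1, 4, 5}  B3 = {2, 4, 5}  B4 = {2, 5, 6}
Tree: B1–B2, B2–B3, B3–B4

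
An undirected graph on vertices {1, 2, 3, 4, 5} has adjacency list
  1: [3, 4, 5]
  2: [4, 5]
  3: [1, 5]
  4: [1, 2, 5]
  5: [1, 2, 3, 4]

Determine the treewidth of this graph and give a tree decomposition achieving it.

Treewidth 2.
Bags: B1 = {1, 3, 5}  B2 = {1, 4, 5}  B3 = {2, 4, 5}
Tree: B1–B2, B2–B3

Each bag holds 3 vertices, so the decomposition has width 2, which upper-bounds the treewidth. For the lower bound, the 3 vertices {1, 3, 5} are pairwise adjacent, and any tree decomposition puts a clique entirely inside one bag — forcing width ≥ 2. Combining the bounds, tw(G) = 2.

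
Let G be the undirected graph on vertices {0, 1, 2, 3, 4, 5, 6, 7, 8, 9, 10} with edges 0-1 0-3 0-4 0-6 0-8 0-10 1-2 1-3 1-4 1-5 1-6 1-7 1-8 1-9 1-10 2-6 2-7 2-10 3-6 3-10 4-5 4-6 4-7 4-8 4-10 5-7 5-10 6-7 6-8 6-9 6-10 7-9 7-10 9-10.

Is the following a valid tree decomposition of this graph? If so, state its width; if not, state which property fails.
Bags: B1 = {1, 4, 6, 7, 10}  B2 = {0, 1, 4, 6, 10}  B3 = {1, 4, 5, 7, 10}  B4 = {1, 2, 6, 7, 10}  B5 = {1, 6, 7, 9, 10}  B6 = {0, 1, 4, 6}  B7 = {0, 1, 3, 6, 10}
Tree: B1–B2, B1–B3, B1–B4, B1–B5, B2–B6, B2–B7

A tree decomposition must satisfy three properties: every vertex lies in some bag; for every edge, both endpoints lie together in some bag; and for every vertex, the bags containing it form a connected subtree. Here vertex 8 appears in no bag, so the decomposition is invalid.

No — vertex 8 appears in no bag.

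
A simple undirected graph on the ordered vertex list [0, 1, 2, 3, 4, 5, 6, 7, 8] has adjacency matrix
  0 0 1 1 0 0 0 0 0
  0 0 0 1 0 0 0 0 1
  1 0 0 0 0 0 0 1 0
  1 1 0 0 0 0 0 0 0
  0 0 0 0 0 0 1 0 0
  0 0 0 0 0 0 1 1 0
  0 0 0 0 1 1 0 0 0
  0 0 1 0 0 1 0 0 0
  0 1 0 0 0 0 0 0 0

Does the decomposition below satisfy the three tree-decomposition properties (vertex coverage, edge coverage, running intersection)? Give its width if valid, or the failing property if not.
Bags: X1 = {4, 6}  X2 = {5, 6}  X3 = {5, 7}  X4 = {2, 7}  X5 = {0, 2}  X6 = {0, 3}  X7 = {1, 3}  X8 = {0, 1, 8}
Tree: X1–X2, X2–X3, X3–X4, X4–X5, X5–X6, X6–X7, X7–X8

A tree decomposition must satisfy three properties: every vertex lies in some bag; for every edge, both endpoints lie together in some bag; and for every vertex, the bags containing it form a connected subtree. Here bags containing vertex 0 are not connected in the tree, so the decomposition is invalid.

No — bags containing vertex 0 are not connected in the tree.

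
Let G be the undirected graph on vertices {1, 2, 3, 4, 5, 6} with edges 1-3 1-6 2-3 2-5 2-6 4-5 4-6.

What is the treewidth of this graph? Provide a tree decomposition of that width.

Treewidth 2.
One such decomposition:
Bags: B1 = {4, 5, 6}  B2 = {2, 5, 6}  B3 = {1, 2, 6}  B4 = {1, 2, 3}
Tree: B1–B2, B2–B3, B3–B4

Each bag holds 3 vertices, so the decomposition has width 2, which upper-bounds the treewidth. Since 4–5–2–6–4 is a cycle in G, G is not acyclic. Forests are exactly the graphs of treewidth ≤ 1, so tw(G) ≥ 2. Hence tw(G) = 2 exactly.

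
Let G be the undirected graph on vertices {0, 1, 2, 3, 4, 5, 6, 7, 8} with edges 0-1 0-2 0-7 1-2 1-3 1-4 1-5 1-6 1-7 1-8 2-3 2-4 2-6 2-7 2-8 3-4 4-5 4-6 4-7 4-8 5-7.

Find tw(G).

3

A width-3 tree decomposition is:
Bags: B1 = {1, 2, 4, 6}  B2 = {1, 2, 4, 7}  B3 = {1, 4, 5, 7}  B4 = {1, 2, 4, 8}  B5 = {0, 1, 2, 7}  B6 = {1, 2, 3, 4}
Tree: B1–B2, B2–B3, B2–B4, B2–B5, B2–B6
Each bag holds 4 vertices, so the decomposition has width 3, which upper-bounds the treewidth. On the other hand G contains the 4-clique {0, 1, 2, 7}. A clique must lie in a single bag of any decomposition, so no decomposition can have width below 3. Therefore the treewidth is 3.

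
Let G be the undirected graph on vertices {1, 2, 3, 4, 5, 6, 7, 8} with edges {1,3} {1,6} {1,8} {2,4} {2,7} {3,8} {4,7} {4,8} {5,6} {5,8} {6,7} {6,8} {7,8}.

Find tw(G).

A width-2 tree decomposition is:
Bags: B1 = {1, 6, 8}  B2 = {6, 7, 8}  B3 = {5, 6, 8}  B4 = {4, 7, 8}  B5 = {2, 4, 7}  B6 = {1, 3, 8}
Tree: B1–B2, B1–B3, B2–B4, B4–B5, B1–B6
Each bag holds 3 vertices, so the decomposition has width 2, which upper-bounds the treewidth. For the lower bound, the 3 vertices {1, 3, 8} are pairwise adjacent, and any tree decomposition puts a clique entirely inside one bag — forcing width ≥ 2. Hence tw(G) = 2 exactly.

2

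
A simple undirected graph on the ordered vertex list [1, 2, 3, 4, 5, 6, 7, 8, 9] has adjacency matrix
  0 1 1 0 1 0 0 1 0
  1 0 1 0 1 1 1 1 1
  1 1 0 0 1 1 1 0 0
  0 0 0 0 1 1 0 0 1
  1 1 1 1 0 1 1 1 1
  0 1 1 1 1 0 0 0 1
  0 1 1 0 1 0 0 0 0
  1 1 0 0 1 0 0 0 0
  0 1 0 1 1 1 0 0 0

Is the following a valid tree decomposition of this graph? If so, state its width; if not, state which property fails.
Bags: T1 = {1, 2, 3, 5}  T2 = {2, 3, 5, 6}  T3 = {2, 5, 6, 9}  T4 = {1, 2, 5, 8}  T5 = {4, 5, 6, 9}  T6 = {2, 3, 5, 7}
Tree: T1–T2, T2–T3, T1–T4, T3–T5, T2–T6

Checking the three conditions: (i) the bags cover all of {1, 2, 3, 4, 5, 6, 7, 8, 9}; (ii) for each edge, some bag contains both endpoints; (iii) the bags containing any fixed vertex form a subtree. All hold, so the decomposition is valid with width 4 − 1 = 3.

Yes; width 3.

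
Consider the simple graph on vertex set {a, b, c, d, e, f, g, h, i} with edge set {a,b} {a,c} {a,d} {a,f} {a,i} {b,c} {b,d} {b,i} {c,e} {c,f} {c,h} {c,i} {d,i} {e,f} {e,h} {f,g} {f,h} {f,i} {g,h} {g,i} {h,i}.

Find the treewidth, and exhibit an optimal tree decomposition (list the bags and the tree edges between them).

Every bag has size at most 4, so the width is 4 − 1 = 3 and tw(G) ≤ 3. Conversely, {c, e, f, h} is a clique of size 4, and the vertices of any clique must share a bag in every tree decomposition; so some bag has ≥ 4 vertices and tw(G) ≥ 3. Combining the bounds, tw(G) = 3.

Treewidth 3.
One optimal decomposition is:
Bags: B1 = {a, c, f, i}  B2 = {a, b, c, i}  B3 = {a, b, d, i}  B4 = {c, f, h, i}  B5 = {f, g, h, i}  B6 = {c, e, f, h}
Tree: B1–B2, B2–B3, B1–B4, B4–B5, B4–B6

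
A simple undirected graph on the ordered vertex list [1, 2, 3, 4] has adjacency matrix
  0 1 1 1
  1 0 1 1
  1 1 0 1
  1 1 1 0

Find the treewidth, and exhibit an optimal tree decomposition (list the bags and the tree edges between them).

A single bag containing all 4 vertices is trivially a valid decomposition of width 3. For the lower bound, the 4 vertices {1, 2, 3, 4} are pairwise adjacent, and any tree decomposition puts a clique entirely inside one bag — forcing width ≥ 3. Therefore the treewidth is 3.

Treewidth 3.
One such decomposition:
Bags: B1 = {1, 2, 3, 4}
Tree: (single bag)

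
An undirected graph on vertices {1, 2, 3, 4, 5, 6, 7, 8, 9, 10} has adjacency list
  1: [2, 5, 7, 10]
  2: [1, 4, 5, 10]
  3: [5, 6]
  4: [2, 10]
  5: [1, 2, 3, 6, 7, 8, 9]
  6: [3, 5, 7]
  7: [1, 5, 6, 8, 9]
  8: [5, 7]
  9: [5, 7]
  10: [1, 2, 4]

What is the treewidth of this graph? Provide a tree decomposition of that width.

Treewidth 2.
One such decomposition:
Bags: B1 = {5, 7, 8}  B2 = {5, 7, 9}  B3 = {1, 5, 7}  B4 = {1, 2, 5}  B5 = {5, 6, 7}  B6 = {3, 5, 6}  B7 = {1, 2, 10}  B8 = {2, 4, 10}
Tree: B1–B2, B2–B3, B3–B4, B3–B5, B5–B6, B4–B7, B7–B8

The largest bag has 3 vertices, giving width 2; this decomposition certifies tw(G) ≤ 2. On the other hand G contains the 3-clique {1, 2, 10}. A clique must lie in a single bag of any decomposition, so no decomposition can have width below 2. Hence tw(G) = 2 exactly.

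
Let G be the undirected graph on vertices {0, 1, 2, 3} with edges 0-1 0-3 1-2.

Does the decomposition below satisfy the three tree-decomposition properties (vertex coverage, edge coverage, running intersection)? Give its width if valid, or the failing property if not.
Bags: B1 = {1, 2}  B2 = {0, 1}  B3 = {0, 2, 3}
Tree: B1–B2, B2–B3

No — bags containing vertex 2 are not connected in the tree.

A tree decomposition must satisfy three properties: every vertex lies in some bag; for every edge, both endpoints lie together in some bag; and for every vertex, the bags containing it form a connected subtree. Here bags containing vertex 2 are not connected in the tree, so the decomposition is invalid.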